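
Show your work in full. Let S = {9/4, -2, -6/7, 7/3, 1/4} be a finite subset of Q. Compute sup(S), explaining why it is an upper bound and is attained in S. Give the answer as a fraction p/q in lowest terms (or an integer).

S is finite, so sup(S) = max(S).
Sorted decreasing:
7/3, 9/4, 1/4, -6/7, -2
The extremum is 7/3.
For every x in S, x <= 7/3. And 7/3 is in S, so it is attained.
Therefore sup(S) = 7/3.

7/3


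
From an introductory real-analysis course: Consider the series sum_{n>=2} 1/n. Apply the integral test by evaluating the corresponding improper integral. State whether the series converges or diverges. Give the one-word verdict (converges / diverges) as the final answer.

Let f(x) = 1/x. Then f is positive, continuous, and decreasing on [2, infinity), so the integral test applies.
Compute the improper integral int_{2}^infinity f(x) dx:
  antiderivative F(x) = log(x).
  As x -> infinity, log(x) -> infinity.
  So int = infinity - log(2) = infinity. By the integral test, the series diverges.

diverges


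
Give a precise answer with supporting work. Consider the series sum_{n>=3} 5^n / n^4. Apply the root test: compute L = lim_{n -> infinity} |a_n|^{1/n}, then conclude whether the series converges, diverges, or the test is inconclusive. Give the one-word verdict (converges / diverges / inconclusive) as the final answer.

Let a_n denote the general term. Form |a_n|^(1/n) and simplify:
|a_n|^(1/n) = 5/n^(4/n)
Take the limit as n -> infinity: L = 5.
Since L = 5 > 1, the root test implies divergence.

diverges


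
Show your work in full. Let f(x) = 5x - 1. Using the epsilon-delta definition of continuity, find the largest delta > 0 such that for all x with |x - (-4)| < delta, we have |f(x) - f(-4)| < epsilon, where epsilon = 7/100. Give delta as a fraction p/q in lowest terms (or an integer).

We compute f(-4) = 5*(-4) - 1 = -21.
|f(x) - f(-4)| = |5x - 1 - (-21)| = |5(x - (-4))| = 5|x - (-4)|.
We need 5|x - (-4)| < 7/100, i.e. |x - (-4)| < 7/100 / 5 = 7/500.
So any delta <= 7/500 works. Conversely, if delta > 7/500, then x = -4 + 7/500 satisfies |x - (-4)| = 7/500 < delta but |f(x) - f(-4)| = 5 * 7/500 = 7/100, which is not < 7/100; so no larger delta works.
Hence the largest such delta is 7/500.

7/500


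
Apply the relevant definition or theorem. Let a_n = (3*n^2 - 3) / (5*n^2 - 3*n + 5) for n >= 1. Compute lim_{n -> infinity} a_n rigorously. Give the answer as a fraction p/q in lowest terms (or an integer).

Divide numerator and denominator by n^2, the highest power:
numerator / n^2 = 3 - 3/n^2
denominator / n^2 = 5 - 3/n + 5/n^2
As n -> infinity, all terms of the form c/n^k (k >= 1) tend to 0.
So numerator / n^2 -> 3 and denominator / n^2 -> 5.
Therefore lim a_n = 3/5.

3/5


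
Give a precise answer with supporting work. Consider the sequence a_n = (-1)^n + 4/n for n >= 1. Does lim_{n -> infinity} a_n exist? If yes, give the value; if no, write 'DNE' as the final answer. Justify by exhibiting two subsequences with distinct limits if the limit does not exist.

Examine the behaviour of a_n along subsequences.
a_{2k} = 1 + 4/(2k) -> 1. a_{2k+1} = -1 + 4/(2k+1) -> -1.
Since these two subsequential limits are 1 and -1, distinct, the full sequence cannot converge (a convergent sequence has all subsequences tending to the same limit). So lim a_n does not exist.

DNE


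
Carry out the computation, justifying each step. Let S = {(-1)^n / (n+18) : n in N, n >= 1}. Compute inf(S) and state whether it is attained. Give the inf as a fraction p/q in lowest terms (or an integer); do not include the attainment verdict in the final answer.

Analysis:
- Values: -1/19, 1/20, -1/21, 1/22, -1/23, ...
- Positive terms (even n): 1/(2+18), 1/(4+18), ... decreasing -> max = 1/20 (n=2).
- Negative terms (odd n): -1/(1+18), -1/(3+18), ... increasing -> min = -1/19 (n=1).
- So sup = 1/20 (attained at n=2); inf = -1/19 (attained at n=1).
Conclusion: inf(S) = -1/19, attained in S.

-1/19


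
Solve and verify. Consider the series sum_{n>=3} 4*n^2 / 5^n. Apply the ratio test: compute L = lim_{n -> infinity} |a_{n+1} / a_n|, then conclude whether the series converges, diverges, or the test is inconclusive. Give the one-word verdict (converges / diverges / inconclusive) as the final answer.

Let a_n denote the general term. Form the ratio a_{n+1}/a_n and simplify:
a_{n+1}/a_n = (n + 1)^2/(5*n^2)
Take the limit as n -> infinity: L = 1/5.
Since L = 1/5 < 1, the ratio test implies the series converges.

converges


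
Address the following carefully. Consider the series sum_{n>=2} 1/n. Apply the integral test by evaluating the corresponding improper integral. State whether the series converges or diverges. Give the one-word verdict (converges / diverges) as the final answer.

Let f(x) = 1/x. Then f is positive, continuous, and decreasing on [2, infinity), so the integral test applies.
Compute the improper integral int_{2}^infinity f(x) dx:
  antiderivative F(x) = log(x).
  As x -> infinity, log(x) -> infinity.
  So int = infinity - log(2) = infinity. By the integral test, the series diverges.

diverges


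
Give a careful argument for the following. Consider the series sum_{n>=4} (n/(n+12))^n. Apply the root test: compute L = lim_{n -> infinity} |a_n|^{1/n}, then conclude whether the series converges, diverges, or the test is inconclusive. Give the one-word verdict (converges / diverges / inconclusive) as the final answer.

Let a_n denote the general term. Form |a_n|^(1/n) and simplify:
|a_n|^(1/n) = n/(n + 12)
Take the limit as n -> infinity: L = 1.
Since L = 1, the root test is inconclusive. (In fact a_n = (n/(n+12))^n -> e^(-12) != 0, so the nth-term test shows divergence; but the root test itself gives no conclusion.)

inconclusive


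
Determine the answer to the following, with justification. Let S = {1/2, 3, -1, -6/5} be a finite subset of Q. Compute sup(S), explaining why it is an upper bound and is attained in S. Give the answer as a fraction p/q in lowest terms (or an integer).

S is finite, so sup(S) = max(S).
Sorted decreasing:
3, 1/2, -1, -6/5
The extremum is 3.
For every x in S, x <= 3. And 3 is in S, so it is attained.
Therefore sup(S) = 3.

3


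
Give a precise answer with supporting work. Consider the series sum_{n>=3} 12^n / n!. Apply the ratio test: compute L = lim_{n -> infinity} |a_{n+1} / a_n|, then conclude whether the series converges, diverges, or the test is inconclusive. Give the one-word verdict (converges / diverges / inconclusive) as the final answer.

Let a_n denote the general term. Form the ratio a_{n+1}/a_n and simplify:
a_{n+1}/a_n = 12/(n + 1)
Take the limit as n -> infinity: L = 0.
Since L = 0 < 1, the ratio test implies the series converges.

converges


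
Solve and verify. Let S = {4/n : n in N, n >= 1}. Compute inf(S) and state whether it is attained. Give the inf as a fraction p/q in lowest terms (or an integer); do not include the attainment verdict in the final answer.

Analysis:
- Values: 4, 2, 4/3, 1, ... strictly decreasing.
- The maximum is 4 (n=1); sup = 4 (attained).
- The set is bounded below by 0; 4/n -> 0 so 0 is the greatest lower bound.
- 0 is not in the set, so inf = 0 is not attained.
Conclusion: inf(S) = 0, not attained in S.

0


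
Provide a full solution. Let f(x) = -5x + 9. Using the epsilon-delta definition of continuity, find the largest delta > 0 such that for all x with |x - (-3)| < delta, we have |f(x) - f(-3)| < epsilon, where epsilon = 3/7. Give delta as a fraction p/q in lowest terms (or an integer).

We compute f(-3) = -5*(-3) + 9 = 24.
|f(x) - f(-3)| = |-5x + 9 - (24)| = |-5(x - (-3))| = 5|x - (-3)|.
We need 5|x - (-3)| < 3/7, i.e. |x - (-3)| < 3/7 / 5 = 3/35.
So any delta <= 3/35 works. Conversely, if delta > 3/35, then x = -3 + 3/35 satisfies |x - (-3)| = 3/35 < delta but |f(x) - f(-3)| = 5 * 3/35 = 3/7, which is not < 3/7; so no larger delta works.
Hence the largest such delta is 3/35.

3/35


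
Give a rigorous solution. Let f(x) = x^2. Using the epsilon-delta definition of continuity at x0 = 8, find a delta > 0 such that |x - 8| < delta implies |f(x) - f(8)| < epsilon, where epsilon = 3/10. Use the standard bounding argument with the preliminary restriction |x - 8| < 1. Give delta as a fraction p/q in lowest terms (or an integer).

Factor: |x^2 - (8)^2| = |x - 8| * |x + 8|.
Impose |x - 8| < 1 first. Then |x + 8| = |(x - 8) + 2*(8)| <= |x - 8| + 2*|8| < 1 + 16 = 17.
So |x^2 - (8)^2| < delta * 17.
We need delta * 17 <= 3/10, i.e. delta <= 3/10/17 = 3/170.
Since 3/170 < 1, this is tighter than 1; take delta = 3/170.
So delta = 3/170 works.

3/170


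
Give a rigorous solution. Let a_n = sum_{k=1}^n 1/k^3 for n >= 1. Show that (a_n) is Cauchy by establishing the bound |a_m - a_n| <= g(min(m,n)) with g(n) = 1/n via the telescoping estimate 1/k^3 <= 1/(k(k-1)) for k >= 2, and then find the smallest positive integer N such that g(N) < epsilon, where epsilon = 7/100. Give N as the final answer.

For m > n >= 1: |a_m - a_n| = sum_{k=n+1}^m 1/k^3.
Use 1/k^3 <= 1/(k(k-1)) = 1/(k-1) - 1/k for k >= 2 (which holds since k^3 >= k^2 >= k(k-1) for k >= 2):
sum_{k=n+1}^m 1/k^3 <= sum_{k=n+1}^m (1/(k-1) - 1/k) = 1/n - 1/m <= 1/n.
By symmetry the same bound holds with n,m swapped, so |a_m - a_n| <= 1/min(m,n) = g(min(m,n)). Since g(n) -> 0, (a_n) is Cauchy.
Now solve g(N) < 7/100: 1/N < 7/100 <=> N > 1/(7/100) = 100/7.
The smallest integer strictly greater than 100/7 is N = 15.
Check: g(15) = 1/15 < 7/100; g(14) = 1/14 >= 7/100. So N = 15.

15


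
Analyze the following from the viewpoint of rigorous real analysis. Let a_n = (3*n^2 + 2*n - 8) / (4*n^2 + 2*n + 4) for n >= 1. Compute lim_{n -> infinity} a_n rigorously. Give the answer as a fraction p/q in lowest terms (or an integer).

Divide numerator and denominator by n^2, the highest power:
numerator / n^2 = 3 + 2/n - 8/n^2
denominator / n^2 = 4 + 2/n + 4/n^2
As n -> infinity, all terms of the form c/n^k (k >= 1) tend to 0.
So numerator / n^2 -> 3 and denominator / n^2 -> 4.
Therefore lim a_n = 3/4.

3/4


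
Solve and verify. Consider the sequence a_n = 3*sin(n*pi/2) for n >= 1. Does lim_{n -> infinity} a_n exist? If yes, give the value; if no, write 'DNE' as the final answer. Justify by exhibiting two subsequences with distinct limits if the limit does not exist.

Examine the behaviour of a_n along subsequences.
a_{4k+1} = 3*sin(pi/2 + 2k*pi) = 3 -> 3. a_{4k+3} = 3*sin(3pi/2 + 2k*pi) = -3 -> -3.
Since these two subsequential limits are 3 and -3, distinct, the full sequence cannot converge (a convergent sequence has all subsequences tending to the same limit). So lim a_n does not exist.

DNE


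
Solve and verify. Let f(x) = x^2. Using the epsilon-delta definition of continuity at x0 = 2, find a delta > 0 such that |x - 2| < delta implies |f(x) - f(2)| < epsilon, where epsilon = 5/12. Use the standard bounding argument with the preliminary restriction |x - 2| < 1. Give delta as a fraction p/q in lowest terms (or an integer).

Factor: |x^2 - (2)^2| = |x - 2| * |x + 2|.
Impose |x - 2| < 1 first. Then |x + 2| = |(x - 2) + 2*(2)| <= |x - 2| + 2*|2| < 1 + 4 = 5.
So |x^2 - (2)^2| < delta * 5.
We need delta * 5 <= 5/12, i.e. delta <= 5/12/5 = 1/12.
Since 1/12 < 1, this is tighter than 1; take delta = 1/12.
So delta = 1/12 works.

1/12


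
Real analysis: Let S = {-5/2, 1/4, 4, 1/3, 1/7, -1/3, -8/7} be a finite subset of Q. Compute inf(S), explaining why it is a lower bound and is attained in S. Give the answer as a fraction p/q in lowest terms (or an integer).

S is finite, so inf(S) = min(S).
Sorted increasing:
-5/2, -8/7, -1/3, 1/7, 1/4, 1/3, 4
The extremum is -5/2.
For every x in S, x >= -5/2. And -5/2 is in S, so it is attained.
Therefore inf(S) = -5/2.

-5/2


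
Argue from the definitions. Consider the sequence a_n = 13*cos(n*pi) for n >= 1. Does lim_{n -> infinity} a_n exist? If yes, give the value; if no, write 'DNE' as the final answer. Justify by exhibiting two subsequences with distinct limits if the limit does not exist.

Examine the behaviour of a_n along subsequences.
cos(n*pi) = (-1)^n, so a_n = 13*(-1)^n. a_{2k} = 13 -> 13. a_{2k+1} = -13 -> -13.
Since these two subsequential limits are 13 and -13, distinct, the full sequence cannot converge (a convergent sequence has all subsequences tending to the same limit). So lim a_n does not exist.

DNE


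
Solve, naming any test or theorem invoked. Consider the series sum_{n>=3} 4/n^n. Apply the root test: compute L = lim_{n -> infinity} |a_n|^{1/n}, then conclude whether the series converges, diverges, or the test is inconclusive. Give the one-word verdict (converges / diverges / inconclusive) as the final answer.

Let a_n denote the general term. Form |a_n|^(1/n) and simplify:
|a_n|^(1/n) = 2^(2/n)/n
Take the limit as n -> infinity: L = 0.
Since L = 0 < 1, the root test implies convergence.

converges


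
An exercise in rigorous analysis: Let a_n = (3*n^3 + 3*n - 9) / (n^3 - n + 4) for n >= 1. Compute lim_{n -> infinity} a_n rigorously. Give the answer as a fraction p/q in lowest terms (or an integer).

Divide numerator and denominator by n^3, the highest power:
numerator / n^3 = 3 + 3/n^2 - 9/n^3
denominator / n^3 = 1 - 1/n^2 + 4/n^3
As n -> infinity, all terms of the form c/n^k (k >= 1) tend to 0.
So numerator / n^3 -> 3 and denominator / n^3 -> 1.
Therefore lim a_n = 3.

3


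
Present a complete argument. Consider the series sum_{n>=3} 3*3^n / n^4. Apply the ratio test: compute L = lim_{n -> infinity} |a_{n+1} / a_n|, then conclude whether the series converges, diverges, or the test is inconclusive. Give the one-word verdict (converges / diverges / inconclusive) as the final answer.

Let a_n denote the general term. Form the ratio a_{n+1}/a_n and simplify:
a_{n+1}/a_n = 3*n^4/(n + 1)^4
Take the limit as n -> infinity: L = 3.
Since L = 3 > 1 (or L = infinity), the ratio test implies the series diverges.

diverges


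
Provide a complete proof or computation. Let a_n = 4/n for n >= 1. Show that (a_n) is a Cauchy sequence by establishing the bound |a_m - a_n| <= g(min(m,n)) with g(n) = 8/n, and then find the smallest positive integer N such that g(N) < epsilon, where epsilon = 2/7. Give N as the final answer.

For any m, n >= 1, by the triangle inequality:
|a_m - a_n| = |4/m - 4/n| <= 4*1/m + 4*1/n <= 8/min(m,n).
So g(n) = 8/n bounds the Cauchy difference. Since g(n) -> 0, (a_n) is Cauchy.
Now solve g(N) < 2/7: 8/N < 2/7 <=> N > 8 / (2/7) = 28.
The smallest integer strictly greater than 28 is N = 29.
Check: g(29) = 8/29 = 8/29 < 2/7; g(28) = 2/7 >= 2/7. So N = 29.

29


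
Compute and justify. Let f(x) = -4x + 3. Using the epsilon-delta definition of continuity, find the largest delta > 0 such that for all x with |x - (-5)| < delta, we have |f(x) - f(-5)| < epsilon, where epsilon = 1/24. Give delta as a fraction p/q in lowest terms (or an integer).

We compute f(-5) = -4*(-5) + 3 = 23.
|f(x) - f(-5)| = |-4x + 3 - (23)| = |-4(x - (-5))| = 4|x - (-5)|.
We need 4|x - (-5)| < 1/24, i.e. |x - (-5)| < 1/24 / 4 = 1/96.
So any delta <= 1/96 works. Conversely, if delta > 1/96, then x = -5 + 1/96 satisfies |x - (-5)| = 1/96 < delta but |f(x) - f(-5)| = 4 * 1/96 = 1/24, which is not < 1/24; so no larger delta works.
Hence the largest such delta is 1/96.

1/96


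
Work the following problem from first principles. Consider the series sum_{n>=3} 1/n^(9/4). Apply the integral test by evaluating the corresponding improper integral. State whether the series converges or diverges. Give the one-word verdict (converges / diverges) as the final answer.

Let f(x) = x^(-9/4). Then f is positive, continuous, and decreasing on [3, infinity), so the integral test applies.
Compute the improper integral int_{3}^infinity f(x) dx:
  antiderivative F(x) = -4/(5*x^(5/4)).
  As x -> infinity, F(x) -> 0 (since p = 9/4 > 1).
  So int = F(infinity) - F(3) = 0 - (-4*3^(3/4)/45) = 4*3^(3/4)/45.
  Finite, so by the integral test, the series converges.

converges


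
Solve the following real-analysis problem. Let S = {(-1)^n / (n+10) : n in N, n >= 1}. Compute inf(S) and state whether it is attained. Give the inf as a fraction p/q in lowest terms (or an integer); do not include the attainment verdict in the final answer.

Analysis:
- Values: -1/11, 1/12, -1/13, 1/14, -1/15, ...
- Positive terms (even n): 1/(2+10), 1/(4+10), ... decreasing -> max = 1/12 (n=2).
- Negative terms (odd n): -1/(1+10), -1/(3+10), ... increasing -> min = -1/11 (n=1).
- So sup = 1/12 (attained at n=2); inf = -1/11 (attained at n=1).
Conclusion: inf(S) = -1/11, attained in S.

-1/11


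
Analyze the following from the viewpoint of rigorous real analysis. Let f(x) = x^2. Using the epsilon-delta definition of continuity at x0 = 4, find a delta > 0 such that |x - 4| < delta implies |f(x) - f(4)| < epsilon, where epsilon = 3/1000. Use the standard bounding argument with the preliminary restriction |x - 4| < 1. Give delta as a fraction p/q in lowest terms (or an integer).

Factor: |x^2 - (4)^2| = |x - 4| * |x + 4|.
Impose |x - 4| < 1 first. Then |x + 4| = |(x - 4) + 2*(4)| <= |x - 4| + 2*|4| < 1 + 8 = 9.
So |x^2 - (4)^2| < delta * 9.
We need delta * 9 <= 3/1000, i.e. delta <= 3/1000/9 = 1/3000.
Since 1/3000 < 1, this is tighter than 1; take delta = 1/3000.
So delta = 1/3000 works.

1/3000


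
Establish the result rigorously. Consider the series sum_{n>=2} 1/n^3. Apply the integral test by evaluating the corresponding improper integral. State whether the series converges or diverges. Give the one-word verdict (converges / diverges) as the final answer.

Let f(x) = x^(-3). Then f is positive, continuous, and decreasing on [2, infinity), so the integral test applies.
Compute the improper integral int_{2}^infinity f(x) dx:
  antiderivative F(x) = -1/(2*x^2).
  As x -> infinity, F(x) -> 0 (since p = 3 > 1).
  So int = F(infinity) - F(2) = 0 - (-1/8) = 1/8.
  Finite, so by the integral test, the series converges.

converges


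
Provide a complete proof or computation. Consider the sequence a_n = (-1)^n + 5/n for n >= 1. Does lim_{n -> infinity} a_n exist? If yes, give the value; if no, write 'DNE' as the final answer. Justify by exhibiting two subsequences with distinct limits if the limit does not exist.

Examine the behaviour of a_n along subsequences.
a_{2k} = 1 + 5/(2k) -> 1. a_{2k+1} = -1 + 5/(2k+1) -> -1.
Since these two subsequential limits are 1 and -1, distinct, the full sequence cannot converge (a convergent sequence has all subsequences tending to the same limit). So lim a_n does not exist.

DNE


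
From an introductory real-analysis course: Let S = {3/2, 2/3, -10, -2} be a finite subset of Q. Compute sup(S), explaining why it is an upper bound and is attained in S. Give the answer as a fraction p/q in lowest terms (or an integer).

S is finite, so sup(S) = max(S).
Sorted decreasing:
3/2, 2/3, -2, -10
The extremum is 3/2.
For every x in S, x <= 3/2. And 3/2 is in S, so it is attained.
Therefore sup(S) = 3/2.

3/2


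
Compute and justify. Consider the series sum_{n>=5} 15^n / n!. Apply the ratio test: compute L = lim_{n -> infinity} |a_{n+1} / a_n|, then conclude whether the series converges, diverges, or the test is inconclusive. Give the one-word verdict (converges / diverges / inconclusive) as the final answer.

Let a_n denote the general term. Form the ratio a_{n+1}/a_n and simplify:
a_{n+1}/a_n = 15/(n + 1)
Take the limit as n -> infinity: L = 0.
Since L = 0 < 1, the ratio test implies the series converges.

converges


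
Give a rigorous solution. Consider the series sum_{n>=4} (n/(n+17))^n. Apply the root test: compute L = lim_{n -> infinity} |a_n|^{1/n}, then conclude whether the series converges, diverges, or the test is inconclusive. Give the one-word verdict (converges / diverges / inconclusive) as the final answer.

Let a_n denote the general term. Form |a_n|^(1/n) and simplify:
|a_n|^(1/n) = n/(n + 17)
Take the limit as n -> infinity: L = 1.
Since L = 1, the root test is inconclusive. (In fact a_n = (n/(n+17))^n -> e^(-17) != 0, so the nth-term test shows divergence; but the root test itself gives no conclusion.)

inconclusive


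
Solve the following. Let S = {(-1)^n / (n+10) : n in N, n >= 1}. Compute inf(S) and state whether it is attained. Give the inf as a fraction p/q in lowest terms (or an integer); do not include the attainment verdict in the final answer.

Analysis:
- Values: -1/11, 1/12, -1/13, 1/14, -1/15, ...
- Positive terms (even n): 1/(2+10), 1/(4+10), ... decreasing -> max = 1/12 (n=2).
- Negative terms (odd n): -1/(1+10), -1/(3+10), ... increasing -> min = -1/11 (n=1).
- So sup = 1/12 (attained at n=2); inf = -1/11 (attained at n=1).
Conclusion: inf(S) = -1/11, attained in S.

-1/11


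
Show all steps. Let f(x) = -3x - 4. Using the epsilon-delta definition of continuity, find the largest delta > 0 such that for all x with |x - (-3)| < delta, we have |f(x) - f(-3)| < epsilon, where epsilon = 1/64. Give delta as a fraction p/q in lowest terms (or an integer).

We compute f(-3) = -3*(-3) - 4 = 5.
|f(x) - f(-3)| = |-3x - 4 - (5)| = |-3(x - (-3))| = 3|x - (-3)|.
We need 3|x - (-3)| < 1/64, i.e. |x - (-3)| < 1/64 / 3 = 1/192.
So any delta <= 1/192 works. Conversely, if delta > 1/192, then x = -3 + 1/192 satisfies |x - (-3)| = 1/192 < delta but |f(x) - f(-3)| = 3 * 1/192 = 1/64, which is not < 1/64; so no larger delta works.
Hence the largest such delta is 1/192.

1/192


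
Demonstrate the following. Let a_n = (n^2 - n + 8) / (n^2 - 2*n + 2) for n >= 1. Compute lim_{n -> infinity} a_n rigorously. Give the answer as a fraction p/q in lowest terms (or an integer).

Divide numerator and denominator by n^2, the highest power:
numerator / n^2 = 1 - 1/n + 8/n^2
denominator / n^2 = 1 - 2/n + 2/n^2
As n -> infinity, all terms of the form c/n^k (k >= 1) tend to 0.
So numerator / n^2 -> 1 and denominator / n^2 -> 1.
Therefore lim a_n = 1.

1


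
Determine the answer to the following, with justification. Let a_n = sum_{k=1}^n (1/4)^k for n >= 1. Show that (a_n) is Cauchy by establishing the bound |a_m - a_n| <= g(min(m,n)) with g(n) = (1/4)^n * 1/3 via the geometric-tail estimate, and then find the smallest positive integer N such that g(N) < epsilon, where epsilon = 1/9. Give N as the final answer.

For m > n >= 1: |a_m - a_n| = sum_{k=n+1}^m (1/4)^k < sum_{k=n+1}^infinity (1/4)^k = (1/4)^(n+1) / (1 - 1/4) = (1/4)^n * (1/4) * (4/3) = (1/4)^n * 1/3.
So g(n) = (1/4)^n / 3. Since g(n) -> 0, (a_n) is Cauchy.
Now solve g(N) < 1/9: (1/4)^N / 3 < 1/9 <=> 4^N > 1 / (3 * 1/9) = 3.
Check powers of 4: 4^0 = 1 <= 3, 4^1 = 4 > 3.
So the smallest such N is 1. Check: g(1) = 1/(3 * 4) = 1/12 < 1/9.

1


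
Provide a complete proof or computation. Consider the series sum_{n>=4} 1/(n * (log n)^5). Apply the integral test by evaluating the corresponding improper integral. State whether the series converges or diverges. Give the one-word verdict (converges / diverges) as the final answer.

Let f(x) = 1/(x*log(x)^5). Then f is positive, continuous, and decreasing on [4, infinity), so the integral test applies.
Compute the improper integral int_{4}^infinity f(x) dx:
  antiderivative F(x) = -1/(4*log(x)^4).
  F(x) -> 0 as x -> infinity.  int = 0 - F(4) = 1/(4*log(4)^4) < infinity. By the integral test, the series converges.

converges


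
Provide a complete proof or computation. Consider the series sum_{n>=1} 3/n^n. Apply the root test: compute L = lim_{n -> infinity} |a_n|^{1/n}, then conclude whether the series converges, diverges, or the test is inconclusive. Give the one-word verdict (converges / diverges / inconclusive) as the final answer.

Let a_n denote the general term. Form |a_n|^(1/n) and simplify:
|a_n|^(1/n) = 3^(1/n)/n
Take the limit as n -> infinity: L = 0.
Since L = 0 < 1, the root test implies convergence.

converges


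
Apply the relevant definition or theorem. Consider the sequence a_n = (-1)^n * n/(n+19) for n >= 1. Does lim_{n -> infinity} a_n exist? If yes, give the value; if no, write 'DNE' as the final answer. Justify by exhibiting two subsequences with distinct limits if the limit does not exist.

Examine the behaviour of a_n along subsequences.
a_{2k} = 2k/(2k+19) -> 1. a_{2k+1} = -(2k+1)/(2k+20) -> -1.
Since these two subsequential limits are 1 and -1, distinct, the full sequence cannot converge (a convergent sequence has all subsequences tending to the same limit). So lim a_n does not exist.

DNE


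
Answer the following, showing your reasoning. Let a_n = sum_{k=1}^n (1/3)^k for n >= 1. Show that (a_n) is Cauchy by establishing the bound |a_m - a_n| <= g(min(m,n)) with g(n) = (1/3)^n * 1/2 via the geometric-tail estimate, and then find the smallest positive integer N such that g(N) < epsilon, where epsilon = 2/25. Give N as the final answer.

For m > n >= 1: |a_m - a_n| = sum_{k=n+1}^m (1/3)^k < sum_{k=n+1}^infinity (1/3)^k = (1/3)^(n+1) / (1 - 1/3) = (1/3)^n * (1/3) * (3/2) = (1/3)^n * 1/2.
So g(n) = (1/3)^n / 2. Since g(n) -> 0, (a_n) is Cauchy.
Now solve g(N) < 2/25: (1/3)^N / 2 < 2/25 <=> 3^N > 1 / (2 * 2/25) = 25/4.
Check powers of 3: 3^1 = 3 <= 25/4, 3^2 = 9 > 25/4.
So the smallest such N is 2. Check: g(2) = 1/(2 * 9) = 1/18 < 2/25.

2


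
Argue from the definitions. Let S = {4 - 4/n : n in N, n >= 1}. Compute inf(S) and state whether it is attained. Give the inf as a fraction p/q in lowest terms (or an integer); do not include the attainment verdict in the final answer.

Analysis:
- Values: 0, 2, 8/3, 3, ... strictly increasing.
- Minimum is 0 (n=1); inf = 0 (attained).
- 4 - 4/n -> 4 from below; sup = 4, not attained.
Conclusion: inf(S) = 0, attained in S.

0


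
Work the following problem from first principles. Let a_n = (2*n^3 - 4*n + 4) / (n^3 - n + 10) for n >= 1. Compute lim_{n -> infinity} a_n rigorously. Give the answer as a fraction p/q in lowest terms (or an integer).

Divide numerator and denominator by n^3, the highest power:
numerator / n^3 = 2 - 4/n^2 + 4/n^3
denominator / n^3 = 1 - 1/n^2 + 10/n^3
As n -> infinity, all terms of the form c/n^k (k >= 1) tend to 0.
So numerator / n^3 -> 2 and denominator / n^3 -> 1.
Therefore lim a_n = 2.

2


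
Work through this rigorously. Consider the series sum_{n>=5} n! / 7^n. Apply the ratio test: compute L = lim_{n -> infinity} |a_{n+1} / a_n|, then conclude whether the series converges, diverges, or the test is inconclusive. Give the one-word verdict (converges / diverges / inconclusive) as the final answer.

Let a_n denote the general term. Form the ratio a_{n+1}/a_n and simplify:
a_{n+1}/a_n = n/7 + 1/7
Take the limit as n -> infinity: L = infinity.
Since L = infinity > 1 (or L = infinity), the ratio test implies the series diverges.

diverges


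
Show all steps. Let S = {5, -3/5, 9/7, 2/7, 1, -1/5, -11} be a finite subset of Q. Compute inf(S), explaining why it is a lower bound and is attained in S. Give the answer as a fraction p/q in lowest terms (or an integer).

S is finite, so inf(S) = min(S).
Sorted increasing:
-11, -3/5, -1/5, 2/7, 1, 9/7, 5
The extremum is -11.
For every x in S, x >= -11. And -11 is in S, so it is attained.
Therefore inf(S) = -11.

-11


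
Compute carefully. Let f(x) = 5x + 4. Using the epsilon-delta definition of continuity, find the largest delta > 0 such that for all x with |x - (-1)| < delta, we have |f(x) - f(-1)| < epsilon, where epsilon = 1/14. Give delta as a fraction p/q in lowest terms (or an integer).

We compute f(-1) = 5*(-1) + 4 = -1.
|f(x) - f(-1)| = |5x + 4 - (-1)| = |5(x - (-1))| = 5|x - (-1)|.
We need 5|x - (-1)| < 1/14, i.e. |x - (-1)| < 1/14 / 5 = 1/70.
So any delta <= 1/70 works. Conversely, if delta > 1/70, then x = -1 + 1/70 satisfies |x - (-1)| = 1/70 < delta but |f(x) - f(-1)| = 5 * 1/70 = 1/14, which is not < 1/14; so no larger delta works.
Hence the largest such delta is 1/70.

1/70


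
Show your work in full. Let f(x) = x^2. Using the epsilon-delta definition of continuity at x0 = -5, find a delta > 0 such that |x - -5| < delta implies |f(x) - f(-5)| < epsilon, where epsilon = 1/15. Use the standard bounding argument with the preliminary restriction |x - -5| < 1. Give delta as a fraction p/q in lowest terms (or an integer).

Factor: |x^2 - (-5)^2| = |x - -5| * |x + -5|.
Impose |x - -5| < 1 first. Then |x + -5| = |(x - -5) + 2*(-5)| <= |x - -5| + 2*|-5| < 1 + 10 = 11.
So |x^2 - (-5)^2| < delta * 11.
We need delta * 11 <= 1/15, i.e. delta <= 1/15/11 = 1/165.
Since 1/165 < 1, this is tighter than 1; take delta = 1/165.
So delta = 1/165 works.

1/165


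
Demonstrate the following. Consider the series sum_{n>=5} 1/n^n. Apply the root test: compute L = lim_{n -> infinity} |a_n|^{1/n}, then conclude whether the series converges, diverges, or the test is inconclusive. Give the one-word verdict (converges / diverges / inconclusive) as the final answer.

Let a_n denote the general term. Form |a_n|^(1/n) and simplify:
|a_n|^(1/n) = 1/n
Take the limit as n -> infinity: L = 0.
Since L = 0 < 1, the root test implies convergence.

converges


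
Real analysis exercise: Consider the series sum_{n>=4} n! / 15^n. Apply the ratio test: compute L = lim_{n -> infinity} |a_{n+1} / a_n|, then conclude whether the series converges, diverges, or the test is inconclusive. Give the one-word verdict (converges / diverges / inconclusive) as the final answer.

Let a_n denote the general term. Form the ratio a_{n+1}/a_n and simplify:
a_{n+1}/a_n = n/15 + 1/15
Take the limit as n -> infinity: L = infinity.
Since L = infinity > 1 (or L = infinity), the ratio test implies the series diverges.

diverges


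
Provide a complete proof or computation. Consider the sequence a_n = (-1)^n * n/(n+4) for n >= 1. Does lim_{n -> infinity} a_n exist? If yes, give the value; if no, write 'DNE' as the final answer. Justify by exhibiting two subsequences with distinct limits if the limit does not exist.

Examine the behaviour of a_n along subsequences.
a_{2k} = 2k/(2k+4) -> 1. a_{2k+1} = -(2k+1)/(2k+5) -> -1.
Since these two subsequential limits are 1 and -1, distinct, the full sequence cannot converge (a convergent sequence has all subsequences tending to the same limit). So lim a_n does not exist.

DNE


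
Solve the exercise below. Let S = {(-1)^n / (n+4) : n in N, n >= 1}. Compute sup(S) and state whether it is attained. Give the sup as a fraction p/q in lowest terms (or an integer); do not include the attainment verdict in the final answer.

Analysis:
- Values: -1/5, 1/6, -1/7, 1/8, -1/9, ...
- Positive terms (even n): 1/(2+4), 1/(4+4), ... decreasing -> max = 1/6 (n=2).
- Negative terms (odd n): -1/(1+4), -1/(3+4), ... increasing -> min = -1/5 (n=1).
- So sup = 1/6 (attained at n=2); inf = -1/5 (attained at n=1).
Conclusion: sup(S) = 1/6, attained in S.

1/6


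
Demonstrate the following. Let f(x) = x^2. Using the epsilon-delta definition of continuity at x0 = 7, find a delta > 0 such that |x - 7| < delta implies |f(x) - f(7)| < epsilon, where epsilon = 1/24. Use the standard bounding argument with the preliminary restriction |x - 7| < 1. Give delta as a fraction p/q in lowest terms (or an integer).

Factor: |x^2 - (7)^2| = |x - 7| * |x + 7|.
Impose |x - 7| < 1 first. Then |x + 7| = |(x - 7) + 2*(7)| <= |x - 7| + 2*|7| < 1 + 14 = 15.
So |x^2 - (7)^2| < delta * 15.
We need delta * 15 <= 1/24, i.e. delta <= 1/24/15 = 1/360.
Since 1/360 < 1, this is tighter than 1; take delta = 1/360.
So delta = 1/360 works.

1/360


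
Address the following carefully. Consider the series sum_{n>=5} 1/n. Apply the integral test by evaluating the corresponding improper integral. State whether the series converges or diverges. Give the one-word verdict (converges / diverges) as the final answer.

Let f(x) = 1/x. Then f is positive, continuous, and decreasing on [5, infinity), so the integral test applies.
Compute the improper integral int_{5}^infinity f(x) dx:
  antiderivative F(x) = log(x).
  As x -> infinity, log(x) -> infinity.
  So int = infinity - log(5) = infinity. By the integral test, the series diverges.

diverges


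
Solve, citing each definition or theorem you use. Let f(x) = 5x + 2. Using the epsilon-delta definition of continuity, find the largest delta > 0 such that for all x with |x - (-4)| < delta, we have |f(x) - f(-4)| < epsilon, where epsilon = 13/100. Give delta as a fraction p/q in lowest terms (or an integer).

We compute f(-4) = 5*(-4) + 2 = -18.
|f(x) - f(-4)| = |5x + 2 - (-18)| = |5(x - (-4))| = 5|x - (-4)|.
We need 5|x - (-4)| < 13/100, i.e. |x - (-4)| < 13/100 / 5 = 13/500.
So any delta <= 13/500 works. Conversely, if delta > 13/500, then x = -4 + 13/500 satisfies |x - (-4)| = 13/500 < delta but |f(x) - f(-4)| = 5 * 13/500 = 13/100, which is not < 13/100; so no larger delta works.
Hence the largest such delta is 13/500.

13/500


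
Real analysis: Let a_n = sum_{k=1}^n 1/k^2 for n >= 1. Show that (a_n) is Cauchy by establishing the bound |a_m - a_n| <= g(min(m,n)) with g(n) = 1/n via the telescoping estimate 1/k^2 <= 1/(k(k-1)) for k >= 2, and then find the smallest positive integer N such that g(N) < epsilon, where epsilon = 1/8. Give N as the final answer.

For m > n >= 1: |a_m - a_n| = sum_{k=n+1}^m 1/k^2.
Use 1/k^2 <= 1/(k(k-1)) = 1/(k-1) - 1/k for k >= 2:
sum_{k=n+1}^m 1/k^2 <= sum_{k=n+1}^m (1/(k-1) - 1/k) = 1/n - 1/m <= 1/n.
By symmetry the same bound holds with n,m swapped, so |a_m - a_n| <= 1/min(m,n) = g(min(m,n)). Since g(n) -> 0, (a_n) is Cauchy.
Now solve g(N) < 1/8: 1/N < 1/8 <=> N > 1/(1/8) = 8.
The smallest integer strictly greater than 8 is N = 9.
Check: g(9) = 1/9 < 1/8; g(8) = 1/8 >= 1/8. So N = 9.

9


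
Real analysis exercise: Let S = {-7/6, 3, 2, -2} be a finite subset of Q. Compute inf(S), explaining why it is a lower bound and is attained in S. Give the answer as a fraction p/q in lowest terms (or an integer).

S is finite, so inf(S) = min(S).
Sorted increasing:
-2, -7/6, 2, 3
The extremum is -2.
For every x in S, x >= -2. And -2 is in S, so it is attained.
Therefore inf(S) = -2.

-2


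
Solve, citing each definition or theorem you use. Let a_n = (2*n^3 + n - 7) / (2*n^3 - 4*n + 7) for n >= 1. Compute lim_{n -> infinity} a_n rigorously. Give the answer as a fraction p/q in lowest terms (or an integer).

Divide numerator and denominator by n^3, the highest power:
numerator / n^3 = 2 + n^(-2) - 7/n^3
denominator / n^3 = 2 - 4/n^2 + 7/n^3
As n -> infinity, all terms of the form c/n^k (k >= 1) tend to 0.
So numerator / n^3 -> 2 and denominator / n^3 -> 2.
Therefore lim a_n = 1.

1


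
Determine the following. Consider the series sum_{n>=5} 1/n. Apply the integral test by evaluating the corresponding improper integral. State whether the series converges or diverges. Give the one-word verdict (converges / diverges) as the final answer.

Let f(x) = 1/x. Then f is positive, continuous, and decreasing on [5, infinity), so the integral test applies.
Compute the improper integral int_{5}^infinity f(x) dx:
  antiderivative F(x) = log(x).
  As x -> infinity, log(x) -> infinity.
  So int = infinity - log(5) = infinity. By the integral test, the series diverges.

diverges


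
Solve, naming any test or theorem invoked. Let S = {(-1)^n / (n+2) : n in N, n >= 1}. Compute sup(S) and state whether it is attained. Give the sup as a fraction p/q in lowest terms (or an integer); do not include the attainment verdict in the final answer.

Analysis:
- Values: -1/3, 1/4, -1/5, 1/6, -1/7, ...
- Positive terms (even n): 1/(2+2), 1/(4+2), ... decreasing -> max = 1/4 (n=2).
- Negative terms (odd n): -1/(1+2), -1/(3+2), ... increasing -> min = -1/3 (n=1).
- So sup = 1/4 (attained at n=2); inf = -1/3 (attained at n=1).
Conclusion: sup(S) = 1/4, attained in S.

1/4


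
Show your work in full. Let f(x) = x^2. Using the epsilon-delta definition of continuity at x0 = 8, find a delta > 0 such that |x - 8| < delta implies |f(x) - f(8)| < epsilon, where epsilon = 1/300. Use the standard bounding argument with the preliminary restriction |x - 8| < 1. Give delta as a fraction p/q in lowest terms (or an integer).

Factor: |x^2 - (8)^2| = |x - 8| * |x + 8|.
Impose |x - 8| < 1 first. Then |x + 8| = |(x - 8) + 2*(8)| <= |x - 8| + 2*|8| < 1 + 16 = 17.
So |x^2 - (8)^2| < delta * 17.
We need delta * 17 <= 1/300, i.e. delta <= 1/300/17 = 1/5100.
Since 1/5100 < 1, this is tighter than 1; take delta = 1/5100.
So delta = 1/5100 works.

1/5100


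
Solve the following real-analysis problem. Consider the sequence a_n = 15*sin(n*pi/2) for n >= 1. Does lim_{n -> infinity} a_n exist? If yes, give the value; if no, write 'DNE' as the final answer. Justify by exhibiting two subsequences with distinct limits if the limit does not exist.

Examine the behaviour of a_n along subsequences.
a_{4k+1} = 15*sin(pi/2 + 2k*pi) = 15 -> 15. a_{4k+3} = 15*sin(3pi/2 + 2k*pi) = -15 -> -15.
Since these two subsequential limits are 15 and -15, distinct, the full sequence cannot converge (a convergent sequence has all subsequences tending to the same limit). So lim a_n does not exist.

DNE


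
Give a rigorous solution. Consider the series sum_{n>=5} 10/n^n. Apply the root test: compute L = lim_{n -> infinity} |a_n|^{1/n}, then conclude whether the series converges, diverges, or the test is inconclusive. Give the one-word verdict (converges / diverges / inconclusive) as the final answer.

Let a_n denote the general term. Form |a_n|^(1/n) and simplify:
|a_n|^(1/n) = 10^(1/n)/n
Take the limit as n -> infinity: L = 0.
Since L = 0 < 1, the root test implies convergence.

converges


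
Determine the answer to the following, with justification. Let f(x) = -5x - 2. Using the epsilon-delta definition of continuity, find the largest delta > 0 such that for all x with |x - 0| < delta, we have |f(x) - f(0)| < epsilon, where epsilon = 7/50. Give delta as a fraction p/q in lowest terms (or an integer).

We compute f(0) = -5*(0) - 2 = -2.
|f(x) - f(0)| = |-5x - 2 - (-2)| = |-5(x - 0)| = 5|x - 0|.
We need 5|x - 0| < 7/50, i.e. |x - 0| < 7/50 / 5 = 7/250.
So any delta <= 7/250 works. Conversely, if delta > 7/250, then x = 0 + 7/250 satisfies |x - 0| = 7/250 < delta but |f(x) - f(0)| = 5 * 7/250 = 7/50, which is not < 7/50; so no larger delta works.
Hence the largest such delta is 7/250.

7/250


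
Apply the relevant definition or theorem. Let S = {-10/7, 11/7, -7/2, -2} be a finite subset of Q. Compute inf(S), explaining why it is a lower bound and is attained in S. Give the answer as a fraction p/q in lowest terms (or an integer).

S is finite, so inf(S) = min(S).
Sorted increasing:
-7/2, -2, -10/7, 11/7
The extremum is -7/2.
For every x in S, x >= -7/2. And -7/2 is in S, so it is attained.
Therefore inf(S) = -7/2.

-7/2


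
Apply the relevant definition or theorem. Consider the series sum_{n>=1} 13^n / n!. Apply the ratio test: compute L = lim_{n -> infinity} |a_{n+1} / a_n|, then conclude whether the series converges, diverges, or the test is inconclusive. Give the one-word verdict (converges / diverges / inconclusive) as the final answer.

Let a_n denote the general term. Form the ratio a_{n+1}/a_n and simplify:
a_{n+1}/a_n = 13/(n + 1)
Take the limit as n -> infinity: L = 0.
Since L = 0 < 1, the ratio test implies the series converges.

converges


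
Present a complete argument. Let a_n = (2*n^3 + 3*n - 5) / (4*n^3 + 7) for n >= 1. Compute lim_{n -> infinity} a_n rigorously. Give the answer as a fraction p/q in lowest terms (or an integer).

Divide numerator and denominator by n^3, the highest power:
numerator / n^3 = 2 + 3/n^2 - 5/n^3
denominator / n^3 = 4 + 7/n^3
As n -> infinity, all terms of the form c/n^k (k >= 1) tend to 0.
So numerator / n^3 -> 2 and denominator / n^3 -> 4.
Therefore lim a_n = 1/2.

1/2


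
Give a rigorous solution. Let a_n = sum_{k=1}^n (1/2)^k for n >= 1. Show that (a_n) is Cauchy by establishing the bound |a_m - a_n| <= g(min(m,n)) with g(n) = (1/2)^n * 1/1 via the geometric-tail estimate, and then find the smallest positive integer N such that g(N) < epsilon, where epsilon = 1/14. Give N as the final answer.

For m > n >= 1: |a_m - a_n| = sum_{k=n+1}^m (1/2)^k < sum_{k=n+1}^infinity (1/2)^k = (1/2)^(n+1) / (1 - 1/2) = (1/2)^n * (1/2) * (2/1) = (1/2)^n * 1/1.
So g(n) = (1/2)^n / 1. Since g(n) -> 0, (a_n) is Cauchy.
Now solve g(N) < 1/14: (1/2)^N / 1 < 1/14 <=> 2^N > 1 / (1 * 1/14) = 14.
Check powers of 2: 2^3 = 8 <= 14, 2^4 = 16 > 14.
So the smallest such N is 4. Check: g(4) = 1/(1 * 16) = 1/16 < 1/14.

4
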